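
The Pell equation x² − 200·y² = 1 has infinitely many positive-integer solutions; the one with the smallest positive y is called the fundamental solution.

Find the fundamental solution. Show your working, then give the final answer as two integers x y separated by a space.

99 7

√200 = [14; 7,28, …], period ℓ=2 (even) → k=1
i=0: a=14 ⇒ p=14, q=1
i=1: a=7 ⇒ p=99, q=7
fundamental: x₁=99, y₁=7  (since 9801 − 200·49 = 1)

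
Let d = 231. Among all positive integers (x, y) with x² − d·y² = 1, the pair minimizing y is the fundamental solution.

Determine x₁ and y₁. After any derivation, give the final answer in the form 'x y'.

[15; 5,30] for √231; ℓ=2 ⇒ convergent index 1
step 0: (15, 1)  from 15·(1,0) + (0,1)
step 1: (76, 5)  from 5·(15,1) + (1,0)
(x₁, y₁) = (76, 5);  76² − 231·5² = 1 ✓

76 5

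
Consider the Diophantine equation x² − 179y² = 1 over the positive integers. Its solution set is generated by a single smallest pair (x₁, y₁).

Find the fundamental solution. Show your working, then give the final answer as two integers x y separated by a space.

√179 → a₀=13, period (2,1,1,1,3,…,1,2,26); ℓ=14 even so k=13
a_0=13:  p_0=13·1+0=13,  q_0=13·0+1=1
a_1=2:  p_1=2·13+1=27,  q_1=2·1+0=2
…
a_3=1:  p_3=1·40+27=67,  q_3=1·3+2=5
…
a_5=3:  p_5=3·107+67=388,  q_5=3·8+5=29
a_6=5:  p_6=5·388+107=2047,  q_6=5·29+8=153
…
a_9=3:  p_9=3·137042+26999=438125,  q_9=3·10243+2018=32747
a_10=1:  p_10=1·438125+137042=575167,  q_10=1·32747+10243=42990
a_11=1:  p_11=1·575167+438125=1013292,  q_11=1·42990+32747=75737
a_12=1:  p_12=1·1013292+575167=1588459,  q_12=1·75737+42990=118727
a_13=2:  p_13=2·1588459+1013292=4190210,  q_13=2·118727+75737=313191
fundamental: x₁=4190210, y₁=313191  (since 17557859844100 − 179·98088602481 = 1)

4190210 313191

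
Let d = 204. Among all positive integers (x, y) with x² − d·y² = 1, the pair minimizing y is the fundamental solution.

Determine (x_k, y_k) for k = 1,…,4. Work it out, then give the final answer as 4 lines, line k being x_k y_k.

4999 350
49980001 3499300
499700044999 34986001050
4996000999920001 349790034998600

d=204: √d = [14; 3,1,1,6,1,1,3,28] (ℓ=8, even), read p_7/q_7
step 0: (14, 1)  from 14·(1,0) + (0,1)
step 1: (43, 3)  from 3·(14,1) + (1,0)
step 2: (57, 4)  from 1·(43,3) + (14,1)
step 3: (100, 7)  from 1·(57,4) + (43,3)
step 4: (657, 46)  from 6·(100,7) + (57,4)
step 5: (757, 53)  from 1·(657,46) + (100,7)
step 6: (1414, 99)  from 1·(757,53) + (657,46)
step 7: (4999, 350)  from 3·(1414,99) + (757,53)
(x₁, y₁) = (4999, 350);  4999² − 204·350² = 1 ✓
k=2:  x_2 = 4999·4999+204·350·350 = 49980001,  y_2 = 4999·350+350·4999 = 3499300
k=3:  x_3 = 4999·49980001+204·350·3499300 = 499700044999,  y_3 = 4999·3499300+350·49980001 = 34986001050
k=4:  x_4 = 4999·499700044999+204·350·34986001050 = 4996000999920001,  y_4 = 4999·34986001050+350·499700044999 = 349790034998600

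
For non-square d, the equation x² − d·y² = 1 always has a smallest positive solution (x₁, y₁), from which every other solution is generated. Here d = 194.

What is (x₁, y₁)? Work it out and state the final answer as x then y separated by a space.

d=194: √d = [13; 1,12,1,26] (ℓ=4, even), read p_3/q_3
k=0  a_k=13  p_k/q_k = 13/1
…
k=2  a_k=12  p_k/q_k = 181/13
k=3  a_k=1  p_k/q_k = 195/14
→ (195, 14).  Check: 195²=38025, 194·14²=38024, difference 1.

195 14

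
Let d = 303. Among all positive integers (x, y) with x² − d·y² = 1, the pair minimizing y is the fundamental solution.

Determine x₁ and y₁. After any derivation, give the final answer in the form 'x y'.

√303 → a₀=17, period (2,2,5,2,2,34); ℓ=6 even so k=5
i=0: a=17 ⇒ p=17, q=1
i=1: a=2 ⇒ p=35, q=2
…
i=4: a=2 ⇒ p=1027, q=59
i=5: a=2 ⇒ p=2524, q=145
fundamental: x₁=2524, y₁=145  (since 6370576 − 303·21025 = 1)

2524 145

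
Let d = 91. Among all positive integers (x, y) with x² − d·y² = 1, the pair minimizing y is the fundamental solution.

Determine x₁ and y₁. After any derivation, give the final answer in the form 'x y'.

d=91: √d = [9; 1,1,5,1,5,1,1,18] (ℓ=8, even), read p_7/q_7
i=0: a=9 ⇒ p=9, q=1
i=1: a=1 ⇒ p=10, q=1
…
i=4: a=1 ⇒ p=124, q=13
i=5: a=5 ⇒ p=725, q=76
i=6: a=1 ⇒ p=849, q=89
i=7: a=1 ⇒ p=1574, q=165
(x₁, y₁) = (1574, 165);  1574² − 91·165² = 1 ✓

1574 165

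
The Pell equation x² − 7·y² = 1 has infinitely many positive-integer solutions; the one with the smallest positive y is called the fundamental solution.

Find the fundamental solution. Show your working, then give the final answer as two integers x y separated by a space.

[2; 1,1,1,4] for √7; ℓ=4 ⇒ convergent index 3
i=0: a=2 ⇒ p=2, q=1
…
i=2: a=1 ⇒ p=5, q=2
i=3: a=1 ⇒ p=8, q=3
→ (8, 3).  Check: 8²=64, 7·3²=63, difference 1.

8 3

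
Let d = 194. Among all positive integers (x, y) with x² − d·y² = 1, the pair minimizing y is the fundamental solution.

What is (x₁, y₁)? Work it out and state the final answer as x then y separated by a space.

√194 → a₀=13, period (1,12,1,26); ℓ=4 even so k=3
step 0: (13, 1)  from 13·(1,0) + (0,1)
…
step 2: (181, 13)  from 12·(14,1) + (13,1)
step 3: (195, 14)  from 1·(181,13) + (14,1)
→ (195, 14).  Check: 195²=38025, 194·14²=38024, difference 1.

195 14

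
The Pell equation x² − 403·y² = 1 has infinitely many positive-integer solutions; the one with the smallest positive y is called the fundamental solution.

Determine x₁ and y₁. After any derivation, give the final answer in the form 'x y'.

d=403: √d = [20; 13,2,1,3,1,3,1,2,13,40] (ℓ=10, even), read p_9/q_9
a_0=20:  p_0=20·1+0=20,  q_0=20·0+1=1
…
a_3=1:  p_3=1·542+261=803,  q_3=1·27+13=40
…
a_5=1:  p_5=1·2951+803=3754,  q_5=1·147+40=187
a_6=3:  p_6=3·3754+2951=14213,  q_6=3·187+147=708
a_7=1:  p_7=1·14213+3754=17967,  q_7=1·708+187=895
a_8=2:  p_8=2·17967+14213=50147,  q_8=2·895+708=2498
a_9=13:  p_9=13·50147+17967=669878,  q_9=13·2498+895=33369
fundamental: x₁=669878, y₁=33369  (since 448736534884 − 403·1113490161 = 1)

669878 33369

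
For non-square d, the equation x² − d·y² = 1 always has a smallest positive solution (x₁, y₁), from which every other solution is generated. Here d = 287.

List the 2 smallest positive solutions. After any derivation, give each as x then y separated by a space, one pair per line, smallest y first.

288 17
165887 9792

√287 → a₀=16, period (1,15,1,32); ℓ=4 even so k=3
a_0=16:  p_0=16·1+0=16,  q_0=16·0+1=1
a_1=1:  p_1=1·16+1=17,  q_1=1·1+0=1
a_2=15:  p_2=15·17+16=271,  q_2=15·1+1=16
a_3=1:  p_3=1·271+17=288,  q_3=1·16+1=17
→ (288, 17).  Check: 288²=82944, 287·17²=82943, difference 1.
(x_2, y_2) = (288·288 + 287·17·17, 288·17 + 17·288) = (165887, 9792)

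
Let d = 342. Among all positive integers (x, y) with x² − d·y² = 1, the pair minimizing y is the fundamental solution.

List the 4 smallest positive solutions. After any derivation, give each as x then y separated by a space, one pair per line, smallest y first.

37 2
2737 148
202501 10950
14982337 810152

[18; 2,36] for √342; ℓ=2 ⇒ convergent index 1
i=0: a=18 ⇒ p=18, q=1
i=1: a=2 ⇒ p=37, q=2
fundamental: x₁=37, y₁=2  (since 1369 − 342·4 = 1)
(x_2, y_2) = (37·37 + 342·2·2, 37·2 + 2·37) = (2737, 148)
(x_3, y_3) = (37·2737 + 342·2·148, 37·148 + 2·2737) = (202501, 10950)
(x_4, y_4) = (37·202501 + 342·2·10950, 37·10950 + 2·202501) = (14982337, 810152)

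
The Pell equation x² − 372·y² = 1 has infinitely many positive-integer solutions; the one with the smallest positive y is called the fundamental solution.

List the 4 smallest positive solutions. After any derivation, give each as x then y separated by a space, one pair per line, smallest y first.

12151 630
295293601 15310260
7176225079351 372069937890
174396621583094401 9042043615292520

d=372: √d = [19; 3,2,12,2,3,38] (ℓ=6, even), read p_5/q_5
step 0: (19, 1)  from 19·(1,0) + (0,1)
step 1: (58, 3)  from 3·(19,1) + (1,0)
…
step 3: (1678, 87)  from 12·(135,7) + (58,3)
step 4: (3491, 181)  from 2·(1678,87) + (135,7)
step 5: (12151, 630)  from 3·(3491,181) + (1678,87)
fundamental: x₁=12151, y₁=630  (since 147646801 − 372·396900 = 1)
(12151+630√372)^2 = 295293601 + 15310260√372
(12151+630√372)^3 = 7176225079351 + 372069937890√372
(12151+630√372)^4 = 174396621583094401 + 9042043615292520√372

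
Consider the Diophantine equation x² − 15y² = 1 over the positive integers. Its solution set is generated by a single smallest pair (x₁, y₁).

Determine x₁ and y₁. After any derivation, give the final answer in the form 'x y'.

[3; 1,6] for √15; ℓ=2 ⇒ convergent index 1
step 0: (3, 1)  from 3·(1,0) + (0,1)
step 1: (4, 1)  from 1·(3,1) + (1,0)
→ (4, 1).  Check: 4²=16, 15·1²=15, difference 1.

4 1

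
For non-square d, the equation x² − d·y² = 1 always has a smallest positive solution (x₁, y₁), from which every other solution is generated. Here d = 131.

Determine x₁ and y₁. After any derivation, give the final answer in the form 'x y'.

10610 927

√131 → a₀=11, period (2,4,11,4,2,22); ℓ=6 even so k=5
step 0: (11, 1)  from 11·(1,0) + (0,1)
step 1: (23, 2)  from 2·(11,1) + (1,0)
…
step 4: (4727, 413)  from 4·(1156,101) + (103,9)
step 5: (10610, 927)  from 2·(4727,413) + (1156,101)
(x₁, y₁) = (10610, 927);  10610² − 131·927² = 1 ✓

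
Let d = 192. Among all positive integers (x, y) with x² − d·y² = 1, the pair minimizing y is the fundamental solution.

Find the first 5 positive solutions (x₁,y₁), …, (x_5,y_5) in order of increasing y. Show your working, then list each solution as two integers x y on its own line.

97 7
18817 1358
3650401 263445
708158977 51106972
137379191137 9914489123

√192 = [13; 1,5,1,26, …], period ℓ=4 (even) → k=3
a_0=13:  p_0=13·1+0=13,  q_0=13·0+1=1
…
a_2=5:  p_2=5·14+13=83,  q_2=5·1+1=6
a_3=1:  p_3=1·83+14=97,  q_3=1·6+1=7
→ (97, 7).  Check: 97²=9409, 192·7²=9408, difference 1.
k=2:  x_2 = 97·97+192·7·7 = 18817,  y_2 = 97·7+7·97 = 1358
k=3:  x_3 = 97·18817+192·7·1358 = 3650401,  y_3 = 97·1358+7·18817 = 263445
k=4:  x_4 = 97·3650401+192·7·263445 = 708158977,  y_4 = 97·263445+7·3650401 = 51106972
k=5:  x_5 = 97·708158977+192·7·51106972 = 137379191137,  y_5 = 97·51106972+7·708158977 = 9914489123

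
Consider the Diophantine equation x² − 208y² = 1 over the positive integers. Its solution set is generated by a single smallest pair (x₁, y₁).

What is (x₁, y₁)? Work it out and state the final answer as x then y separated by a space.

√208 = [14; 2,2,1,2,2,28, …], period ℓ=6 (even) → k=5
k=0  a_k=14  p_k/q_k = 14/1
k=1  a_k=2  p_k/q_k = 29/2
k=2  a_k=2  p_k/q_k = 72/5
…
k=4  a_k=2  p_k/q_k = 274/19
k=5  a_k=2  p_k/q_k = 649/45
→ (649, 45).  Check: 649²=421201, 208·45²=421200, difference 1.

649 45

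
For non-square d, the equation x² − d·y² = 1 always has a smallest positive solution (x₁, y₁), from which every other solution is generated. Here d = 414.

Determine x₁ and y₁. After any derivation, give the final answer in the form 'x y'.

√414 = [20; 2,1,7,2,7,1,2,40, …], period ℓ=8 (even) → k=7
k=0  a_k=20  p_k/q_k = 20/1
k=1  a_k=2  p_k/q_k = 41/2
…
k=3  a_k=7  p_k/q_k = 468/23
k=4  a_k=2  p_k/q_k = 997/49
k=5  a_k=7  p_k/q_k = 7447/366
k=6  a_k=1  p_k/q_k = 8444/415
k=7  a_k=2  p_k/q_k = 24335/1196
→ (24335, 1196).  Check: 24335²=592192225, 414·1196²=592192224, difference 1.

24335 1196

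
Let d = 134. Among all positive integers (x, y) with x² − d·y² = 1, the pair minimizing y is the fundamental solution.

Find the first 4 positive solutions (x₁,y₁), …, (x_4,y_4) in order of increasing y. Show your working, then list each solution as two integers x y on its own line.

d=134: √d = [11; 1,1,2,1,3,…,1,1,22] (ℓ=14, even), read p_13/q_13
k=0  a_k=11  p_k/q_k = 11/1
…
k=6  a_k=1  p_k/q_k = 382/33
…
k=11  a_k=2  p_k/q_k = 61896/5347
k=12  a_k=1  p_k/q_k = 84029/7259
k=13  a_k=1  p_k/q_k = 145925/12606
fundamental: x₁=145925, y₁=12606  (since 21294105625 − 134·158911236 = 1)
(145925+12606√134)^2 = 42588211249 + 3679061100√134
(145925+12606√134)^3 = 12429369452874725 + 1073733982022394√134
(145925+12606√134)^4 = 3627511474778900280001 + 313369262649556627800√134

145925 12606
42588211249 3679061100
12429369452874725 1073733982022394
3627511474778900280001 313369262649556627800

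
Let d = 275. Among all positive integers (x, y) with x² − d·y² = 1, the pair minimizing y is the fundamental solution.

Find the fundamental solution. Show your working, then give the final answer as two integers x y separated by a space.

199 12

[16; 1,1,2,1,1,32] for √275; ℓ=6 ⇒ convergent index 5
i=0: a=16 ⇒ p=16, q=1
i=1: a=1 ⇒ p=17, q=1
i=2: a=1 ⇒ p=33, q=2
…
i=4: a=1 ⇒ p=116, q=7
i=5: a=1 ⇒ p=199, q=12
→ (199, 12).  Check: 199²=39601, 275·12²=39600, difference 1.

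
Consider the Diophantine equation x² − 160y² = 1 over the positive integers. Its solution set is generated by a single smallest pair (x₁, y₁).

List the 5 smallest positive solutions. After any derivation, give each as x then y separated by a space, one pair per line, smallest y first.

721 57
1039681 82194
1499219281 118523691
2161873163521 170911080228
3117419602578001 246453659165085

d=160: √d = [12; 1,1,1,5,1,1,1,24] (ℓ=8, even), read p_7/q_7
step 0: (12, 1)  from 12·(1,0) + (0,1)
step 1: (13, 1)  from 1·(12,1) + (1,0)
step 2: (25, 2)  from 1·(13,1) + (12,1)
…
step 4: (215, 17)  from 5·(38,3) + (25,2)
…
step 6: (468, 37)  from 1·(253,20) + (215,17)
step 7: (721, 57)  from 1·(468,37) + (253,20)
(x₁, y₁) = (721, 57);  721² − 160·57² = 1 ✓
n=2: (721,57)∘(721,57) = (721·721+160·57·57, 721·57+57·721) = (1039681,82194)
n=3: (1039681,82194)∘(721,57) = (721·1039681+160·57·82194, 721·82194+57·1039681) = (1499219281,118523691)
n=4: (1499219281,118523691)∘(721,57) = (721·1499219281+160·57·118523691, 721·118523691+57·1499219281) = (2161873163521,170911080228)
n=5: (2161873163521,170911080228)∘(721,57) = (721·2161873163521+160·57·170911080228, 721·170911080228+57·2161873163521) = (3117419602578001,246453659165085)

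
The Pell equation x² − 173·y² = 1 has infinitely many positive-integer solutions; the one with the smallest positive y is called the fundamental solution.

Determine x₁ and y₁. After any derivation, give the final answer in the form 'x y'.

2499849 190060

√173 = [13; 6,1,1,6,26, …], period ℓ=5 (odd) → k=9
step 0: (13, 1)  from 13·(1,0) + (0,1)
…
step 5: (29239, 2223)  from 26·(1118,85) + (171,13)
…
step 8: (382343, 29069)  from 1·(205791,15646) + (176552,13423)
step 9: (2499849, 190060)  from 6·(382343,29069) + (205791,15646)
→ (2499849, 190060).  Check: 2499849²=6249245022801, 173·190060²=6249245022800, difference 1.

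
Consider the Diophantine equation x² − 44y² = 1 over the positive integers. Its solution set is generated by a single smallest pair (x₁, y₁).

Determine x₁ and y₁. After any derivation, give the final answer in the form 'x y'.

199 30

√44 = [6; 1,1,1,2,1,1,1,12, …], period ℓ=8 (even) → k=7
step 0: (6, 1)  from 6·(1,0) + (0,1)
…
step 2: (13, 2)  from 1·(7,1) + (6,1)
…
step 5: (73, 11)  from 1·(53,8) + (20,3)
step 6: (126, 19)  from 1·(73,11) + (53,8)
step 7: (199, 30)  from 1·(126,19) + (73,11)
fundamental: x₁=199, y₁=30  (since 39601 − 44·900 = 1)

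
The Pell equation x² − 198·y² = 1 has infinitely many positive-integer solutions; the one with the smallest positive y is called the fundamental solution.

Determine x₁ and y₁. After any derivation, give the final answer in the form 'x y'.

√198 → a₀=14, period (14,28); ℓ=2 even so k=1
k=0  a_k=14  p_k/q_k = 14/1
k=1  a_k=14  p_k/q_k = 197/14
(x₁, y₁) = (197, 14);  197² − 198·14² = 1 ✓

197 14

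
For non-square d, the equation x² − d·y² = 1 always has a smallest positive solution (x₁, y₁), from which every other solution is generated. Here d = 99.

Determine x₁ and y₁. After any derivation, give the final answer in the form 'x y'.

[9; 1,18] for √99; ℓ=2 ⇒ convergent index 1
k=0  a_k=9  p_k/q_k = 9/1
k=1  a_k=1  p_k/q_k = 10/1
(x₁, y₁) = (10, 1);  10² − 99·1² = 1 ✓

10 1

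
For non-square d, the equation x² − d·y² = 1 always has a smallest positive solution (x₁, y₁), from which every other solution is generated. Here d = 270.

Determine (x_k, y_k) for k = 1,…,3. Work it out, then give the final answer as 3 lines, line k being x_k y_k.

[16; 2,3,6,3,2,32] for √270; ℓ=6 ⇒ convergent index 5
step 0: (16, 1)  from 16·(1,0) + (0,1)
…
step 4: (2284, 139)  from 3·(723,44) + (115,7)
step 5: (5291, 322)  from 2·(2284,139) + (723,44)
→ (5291, 322).  Check: 5291²=27994681, 270·322²=27994680, difference 1.
(x_2, y_2) = (5291·5291 + 270·322·322, 5291·322 + 322·5291) = (55989361, 3407404)
(x_3, y_3) = (5291·55989361 + 270·322·3407404, 5291·3407404 + 322·55989361) = (592479412811, 36057148806)

5291 322
55989361 3407404
592479412811 36057148806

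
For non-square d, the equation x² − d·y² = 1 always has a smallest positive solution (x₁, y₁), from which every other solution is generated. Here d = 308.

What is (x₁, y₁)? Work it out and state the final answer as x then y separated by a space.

351 20

√308 = [17; 1,1,4,1,1,34, …], period ℓ=6 (even) → k=5
step 0: (17, 1)  from 17·(1,0) + (0,1)
…
step 2: (35, 2)  from 1·(18,1) + (17,1)
step 3: (158, 9)  from 4·(35,2) + (18,1)
step 4: (193, 11)  from 1·(158,9) + (35,2)
step 5: (351, 20)  from 1·(193,11) + (158,9)
(x₁, y₁) = (351, 20);  351² − 308·20² = 1 ✓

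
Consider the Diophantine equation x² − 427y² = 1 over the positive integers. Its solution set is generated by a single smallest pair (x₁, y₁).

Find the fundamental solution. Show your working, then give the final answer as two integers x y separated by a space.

√427 = [20; 1,1,1,40, …], period ℓ=4 (even) → k=3
step 0: (20, 1)  from 20·(1,0) + (0,1)
step 1: (21, 1)  from 1·(20,1) + (1,0)
step 2: (41, 2)  from 1·(21,1) + (20,1)
step 3: (62, 3)  from 1·(41,2) + (21,1)
fundamental: x₁=62, y₁=3  (since 3844 − 427·9 = 1)

62 3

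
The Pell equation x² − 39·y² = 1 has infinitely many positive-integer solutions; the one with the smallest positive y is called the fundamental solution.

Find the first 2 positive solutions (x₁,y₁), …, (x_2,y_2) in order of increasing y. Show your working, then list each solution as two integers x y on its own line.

√39 → a₀=6, period (4,12); ℓ=2 even so k=1
i=0: a=6 ⇒ p=6, q=1
i=1: a=4 ⇒ p=25, q=4
fundamental: x₁=25, y₁=4  (since 625 − 39·16 = 1)
n=2: (25,4)∘(25,4) = (25·25+39·4·4, 25·4+4·25) = (1249,200)

25 4
1249 200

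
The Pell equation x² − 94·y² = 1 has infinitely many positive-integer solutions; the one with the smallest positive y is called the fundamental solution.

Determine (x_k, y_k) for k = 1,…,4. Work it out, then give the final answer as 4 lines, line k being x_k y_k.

2143295 221064
9187426914049 947610731760
39382732335491159615 4062018686654877336
168817626601983862467148801 17412208682026983028992480

√94 → a₀=9, period (1,2,3,1,1,…,2,1,18); ℓ=16 even so k=15
a_0=9:  p_0=9·1+0=9,  q_0=9·0+1=1
a_1=1:  p_1=1·9+1=10,  q_1=1·1+0=1
a_2=2:  p_2=2·10+9=29,  q_2=2·1+1=3
a_3=3:  p_3=3·29+10=97,  q_3=3·3+1=10
a_4=1:  p_4=1·97+29=126,  q_4=1·10+3=13
…
a_6=5:  p_6=5·223+126=1241,  q_6=5·23+13=128
a_7=1:  p_7=1·1241+223=1464,  q_7=1·128+23=151
a_8=8:  p_8=8·1464+1241=12953,  q_8=8·151+128=1336
a_9=1:  p_9=1·12953+1464=14417,  q_9=1·1336+151=1487
a_10=5:  p_10=5·14417+12953=85038,  q_10=5·1487+1336=8771
a_11=1:  p_11=1·85038+14417=99455,  q_11=1·8771+1487=10258
a_12=1:  p_12=1·99455+85038=184493,  q_12=1·10258+8771=19029
a_13=3:  p_13=3·184493+99455=652934,  q_13=3·19029+10258=67345
a_14=2:  p_14=2·652934+184493=1490361,  q_14=2·67345+19029=153719
a_15=1:  p_15=1·1490361+652934=2143295,  q_15=1·153719+67345=221064
fundamental: x₁=2143295, y₁=221064  (since 4593713457025 − 94·48869292096 = 1)
(x_2, y_2) = (2143295·2143295 + 94·221064·221064, 2143295·221064 + 221064·2143295) = (9187426914049, 947610731760)
(x_3, y_3) = (2143295·9187426914049 + 94·221064·947610731760, 2143295·947610731760 + 221064·9187426914049) = (39382732335491159615, 4062018686654877336)
(x_4, y_4) = (2143295·39382732335491159615 + 94·221064·4062018686654877336, 2143295·4062018686654877336 + 221064·39382732335491159615) = (168817626601983862467148801, 17412208682026983028992480)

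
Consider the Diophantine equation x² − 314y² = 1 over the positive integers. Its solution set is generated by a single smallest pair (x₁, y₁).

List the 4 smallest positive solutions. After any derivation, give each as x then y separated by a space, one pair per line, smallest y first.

[17; 1,2,1,1,2,1,34] for √314; ℓ=7 ⇒ convergent index 13
i=0: a=17 ⇒ p=17, q=1
…
i=2: a=2 ⇒ p=53, q=3
…
i=4: a=1 ⇒ p=124, q=7
i=5: a=2 ⇒ p=319, q=18
i=6: a=1 ⇒ p=443, q=25
i=7: a=34 ⇒ p=15381, q=868
…
i=12: a=2 ⇒ p=282617, q=15949
i=13: a=1 ⇒ p=392499, q=22150
→ (392499, 22150).  Check: 392499²=154055465001, 314·22150²=154055465000, difference 1.
(x_2, y_2) = (392499·392499 + 314·22150·22150, 392499·22150 + 22150·392499) = (308110930001, 17387705700)
(x_3, y_3) = (392499·308110930001 + 314·22150·17387705700, 392499·17387705700 + 22150·308110930001) = (241866463828532499, 13649314199066450)
(x_4, y_4) = (392499·241866463828532499 + 314·22150·13649314199066450, 392499·13649314199066450 + 22150·241866463828532499) = (189864690372162243720001, 10714684347621377411400)

392499 22150
308110930001 17387705700
241866463828532499 13649314199066450
189864690372162243720001 10714684347621377411400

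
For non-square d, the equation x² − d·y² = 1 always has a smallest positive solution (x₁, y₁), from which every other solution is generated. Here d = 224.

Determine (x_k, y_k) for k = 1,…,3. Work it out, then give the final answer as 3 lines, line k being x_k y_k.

15 1
449 30
13455 899

d=224: √d = [14; 1,28] (ℓ=2, even), read p_1/q_1
step 0: (14, 1)  from 14·(1,0) + (0,1)
step 1: (15, 1)  from 1·(14,1) + (1,0)
fundamental: x₁=15, y₁=1  (since 225 − 224·1 = 1)
k=2:  x_2 = 15·15+224·1·1 = 449,  y_2 = 15·1+1·15 = 30
k=3:  x_3 = 15·449+224·1·30 = 13455,  y_3 = 15·30+1·449 = 899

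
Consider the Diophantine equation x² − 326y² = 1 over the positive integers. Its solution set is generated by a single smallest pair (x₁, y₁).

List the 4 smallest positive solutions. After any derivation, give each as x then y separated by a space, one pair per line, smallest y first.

d=326: √d = [18; 18,36] (ℓ=2, even), read p_1/q_1
i=0: a=18 ⇒ p=18, q=1
i=1: a=18 ⇒ p=325, q=18
fundamental: x₁=325, y₁=18  (since 105625 − 326·324 = 1)
(325+18√326)^2 = 211249 + 11700√326
(325+18√326)^3 = 137311525 + 7604982√326
(325+18√326)^4 = 89252280001 + 4943226600√326

325 18
211249 11700
137311525 7604982
89252280001 4943226600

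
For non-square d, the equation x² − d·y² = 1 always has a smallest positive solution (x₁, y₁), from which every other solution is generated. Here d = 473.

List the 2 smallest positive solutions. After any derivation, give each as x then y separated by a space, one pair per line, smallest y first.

87 4
15137 696

√473 = [21; 1,2,1,42, …], period ℓ=4 (even) → k=3
k=0  a_k=21  p_k/q_k = 21/1
k=1  a_k=1  p_k/q_k = 22/1
k=2  a_k=2  p_k/q_k = 65/3
k=3  a_k=1  p_k/q_k = 87/4
fundamental: x₁=87, y₁=4  (since 7569 − 473·16 = 1)
(x_2, y_2) = (87·87 + 473·4·4, 87·4 + 4·87) = (15137, 696)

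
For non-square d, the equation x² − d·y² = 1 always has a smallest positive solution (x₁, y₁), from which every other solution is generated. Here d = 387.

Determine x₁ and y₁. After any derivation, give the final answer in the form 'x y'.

√387 = [19; 1,2,19,2,1,38, …], period ℓ=6 (even) → k=5
step 0: (19, 1)  from 19·(1,0) + (0,1)
step 1: (20, 1)  from 1·(19,1) + (1,0)
…
step 4: (2341, 119)  from 2·(1141,58) + (59,3)
step 5: (3482, 177)  from 1·(2341,119) + (1141,58)
(x₁, y₁) = (3482, 177);  3482² − 387·177² = 1 ✓

3482 177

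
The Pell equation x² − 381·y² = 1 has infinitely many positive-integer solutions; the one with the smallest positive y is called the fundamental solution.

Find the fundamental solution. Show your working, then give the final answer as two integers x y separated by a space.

1015 52

√381 = [19; 1,1,12,1,1,38, …], period ℓ=6 (even) → k=5
a_0=19:  p_0=19·1+0=19,  q_0=19·0+1=1
a_1=1:  p_1=1·19+1=20,  q_1=1·1+0=1
a_2=1:  p_2=1·20+19=39,  q_2=1·1+1=2
…
a_4=1:  p_4=1·488+39=527,  q_4=1·25+2=27
a_5=1:  p_5=1·527+488=1015,  q_5=1·27+25=52
(x₁, y₁) = (1015, 52);  1015² − 381·52² = 1 ✓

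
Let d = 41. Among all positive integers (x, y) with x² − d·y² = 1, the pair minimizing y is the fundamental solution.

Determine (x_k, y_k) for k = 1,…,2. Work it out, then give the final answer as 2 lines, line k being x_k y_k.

2049 320
8396801 1311360

√41 → a₀=6, period (2,2,12); ℓ=3 odd so k=5
step 0: (6, 1)  from 6·(1,0) + (0,1)
…
step 4: (826, 129)  from 2·(397,62) + (32,5)
step 5: (2049, 320)  from 2·(826,129) + (397,62)
fundamental: x₁=2049, y₁=320  (since 4198401 − 41·102400 = 1)
n=2: (2049,320)∘(2049,320) = (2049·2049+41·320·320, 2049·320+320·2049) = (8396801,1311360)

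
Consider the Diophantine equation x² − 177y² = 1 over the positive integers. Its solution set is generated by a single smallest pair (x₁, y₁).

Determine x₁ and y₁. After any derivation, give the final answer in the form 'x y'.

62423 4692

√177 → a₀=13, period (3,3,2,8,2,3,3,26); ℓ=8 even so k=7
step 0: (13, 1)  from 13·(1,0) + (0,1)
…
step 2: (133, 10)  from 3·(40,3) + (13,1)
step 3: (306, 23)  from 2·(133,10) + (40,3)
…
step 5: (5468, 411)  from 2·(2581,194) + (306,23)
step 6: (18985, 1427)  from 3·(5468,411) + (2581,194)
step 7: (62423, 4692)  from 3·(18985,1427) + (5468,411)
→ (62423, 4692).  Check: 62423²=3896630929, 177·4692²=3896630928, difference 1.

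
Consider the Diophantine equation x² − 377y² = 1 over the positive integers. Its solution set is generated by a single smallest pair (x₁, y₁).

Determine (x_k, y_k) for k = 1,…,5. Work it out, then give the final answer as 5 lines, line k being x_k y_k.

233 12
108577 5592
50596649 2605860
23577929857 1214325168
10987264716713 565872922428

√377 = [19; 2,2,2,38, …], period ℓ=4 (even) → k=3
i=0: a=19 ⇒ p=19, q=1
i=1: a=2 ⇒ p=39, q=2
i=2: a=2 ⇒ p=97, q=5
i=3: a=2 ⇒ p=233, q=12
→ (233, 12).  Check: 233²=54289, 377·12²=54288, difference 1.
k=2:  x_2 = 233·233+377·12·12 = 108577,  y_2 = 233·12+12·233 = 5592
k=3:  x_3 = 233·108577+377·12·5592 = 50596649,  y_3 = 233·5592+12·108577 = 2605860
k=4:  x_4 = 233·50596649+377·12·2605860 = 23577929857,  y_4 = 233·2605860+12·50596649 = 1214325168
k=5:  x_5 = 233·23577929857+377·12·1214325168 = 10987264716713,  y_5 = 233·1214325168+12·23577929857 = 565872922428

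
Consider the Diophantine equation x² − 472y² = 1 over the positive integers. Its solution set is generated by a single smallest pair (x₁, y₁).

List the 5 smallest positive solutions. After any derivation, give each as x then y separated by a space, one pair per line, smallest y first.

d=472: √d = [21; 1,2,1,1,1,…,2,1,42] (ℓ=14, even), read p_13/q_13
a_0=21:  p_0=21·1+0=21,  q_0=21·0+1=1
a_1=1:  p_1=1·21+1=22,  q_1=1·1+0=1
a_2=2:  p_2=2·22+21=65,  q_2=2·1+1=3
a_3=1:  p_3=1·65+22=87,  q_3=1·3+1=4
a_4=1:  p_4=1·87+65=152,  q_4=1·4+3=7
…
a_6=4:  p_6=4·239+152=1108,  q_6=4·11+7=51
a_7=5:  p_7=5·1108+239=5779,  q_7=5·51+11=266
…
a_9=1:  p_9=1·24224+5779=30003,  q_9=1·1115+266=1381
a_10=1:  p_10=1·30003+24224=54227,  q_10=1·1381+1115=2496
…
a_12=2:  p_12=2·84230+54227=222687,  q_12=2·3877+2496=10250
a_13=1:  p_13=1·222687+84230=306917,  q_13=1·10250+3877=14127
(x₁, y₁) = (306917, 14127);  306917² − 472·14127² = 1 ✓
n=2: (306917,14127)∘(306917,14127) = (306917·306917+472·14127·14127, 306917·14127+14127·306917) = (188396089777,8671632918)
n=3: (188396089777,8671632918)∘(306917,14127) = (306917·188396089777+472·14127·8671632918, 306917·8671632918+14127·188396089777) = (115643925371868101,5322943120573485)
n=4: (115643925371868101,5322943120573485)∘(306917,14127) = (306917·115643925371868101+472·14127·5322943120573485, 306917·5322943120573485+14127·115643925371868101) = (70986173286526887819457,3267403467465432958572)
n=5: (70986173286526887819457,3267403467465432958572)∘(306917,14127) = (306917·70986173286526887819457+472·14127·3267403467465432958572, 306917·3267403467465432958572+14127·70986173286526887819457) = (43573726693046301732396700037,2005643340042853631571511563)

306917 14127
188396089777 8671632918
115643925371868101 5322943120573485
70986173286526887819457 3267403467465432958572
43573726693046301732396700037 2005643340042853631571511563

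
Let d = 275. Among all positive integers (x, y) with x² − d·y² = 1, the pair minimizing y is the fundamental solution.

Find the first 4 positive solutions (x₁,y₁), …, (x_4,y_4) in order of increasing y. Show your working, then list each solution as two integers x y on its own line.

199 12
79201 4776
31521799 1900836
12545596801 756527952

√275 = [16; 1,1,2,1,1,32, …], period ℓ=6 (even) → k=5
a_0=16:  p_0=16·1+0=16,  q_0=16·0+1=1
a_1=1:  p_1=1·16+1=17,  q_1=1·1+0=1
…
a_4=1:  p_4=1·83+33=116,  q_4=1·5+2=7
a_5=1:  p_5=1·116+83=199,  q_5=1·7+5=12
(x₁, y₁) = (199, 12);  199² − 275·12² = 1 ✓
(199+12√275)^2 = 79201 + 4776√275
(199+12√275)^3 = 31521799 + 1900836√275
(199+12√275)^4 = 12545596801 + 756527952√275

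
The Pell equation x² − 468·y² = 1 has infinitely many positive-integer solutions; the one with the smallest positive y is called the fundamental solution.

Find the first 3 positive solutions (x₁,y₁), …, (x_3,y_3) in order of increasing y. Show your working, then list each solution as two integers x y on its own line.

[21; 1,1,1,2,1,1,1,42] for √468; ℓ=8 ⇒ convergent index 7
step 0: (21, 1)  from 21·(1,0) + (0,1)
…
step 3: (65, 3)  from 1·(43,2) + (22,1)
step 4: (173, 8)  from 2·(65,3) + (43,2)
step 5: (238, 11)  from 1·(173,8) + (65,3)
step 6: (411, 19)  from 1·(238,11) + (173,8)
step 7: (649, 30)  from 1·(411,19) + (238,11)
fundamental: x₁=649, y₁=30  (since 421201 − 468·900 = 1)
k=2:  x_2 = 649·649+468·30·30 = 842401,  y_2 = 649·30+30·649 = 38940
k=3:  x_3 = 649·842401+468·30·38940 = 1093435849,  y_3 = 649·38940+30·842401 = 50544090

649 30
842401 38940
1093435849 50544090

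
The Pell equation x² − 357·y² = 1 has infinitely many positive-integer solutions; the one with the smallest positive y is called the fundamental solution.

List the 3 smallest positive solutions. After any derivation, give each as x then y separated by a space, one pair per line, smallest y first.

[18; 1,8,2,8,1,36] for √357; ℓ=6 ⇒ convergent index 5
i=0: a=18 ⇒ p=18, q=1
i=1: a=1 ⇒ p=19, q=1
i=2: a=8 ⇒ p=170, q=9
i=3: a=2 ⇒ p=359, q=19
i=4: a=8 ⇒ p=3042, q=161
i=5: a=1 ⇒ p=3401, q=180
fundamental: x₁=3401, y₁=180  (since 11566801 − 357·32400 = 1)
(x_2, y_2) = (3401·3401 + 357·180·180, 3401·180 + 180·3401) = (23133601, 1224360)
(x_3, y_3) = (3401·23133601 + 357·180·1224360, 3401·1224360 + 180·23133601) = (157354750601, 8328096540)

3401 180
23133601 1224360
157354750601 8328096540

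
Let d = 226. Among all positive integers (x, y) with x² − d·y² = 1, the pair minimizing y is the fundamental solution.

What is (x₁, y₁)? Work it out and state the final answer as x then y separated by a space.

√226 = [15; 30, …], period ℓ=1 (odd) → k=1
i=0: a=15 ⇒ p=15, q=1
i=1: a=30 ⇒ p=451, q=30
(x₁, y₁) = (451, 30);  451² − 226·30² = 1 ✓

451 30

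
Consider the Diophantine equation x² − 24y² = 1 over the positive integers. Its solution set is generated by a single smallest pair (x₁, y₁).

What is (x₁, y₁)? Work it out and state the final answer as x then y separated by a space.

√24 = [4; 1,8, …], period ℓ=2 (even) → k=1
a_0=4:  p_0=4·1+0=4,  q_0=4·0+1=1
a_1=1:  p_1=1·4+1=5,  q_1=1·1+0=1
→ (5, 1).  Check: 5²=25, 24·1²=24, difference 1.

5 1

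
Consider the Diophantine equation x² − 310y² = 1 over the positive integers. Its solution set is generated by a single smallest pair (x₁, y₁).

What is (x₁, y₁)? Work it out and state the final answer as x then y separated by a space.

√310 = [17; 1,1,1,1,5,…,1,1,34, …], period ℓ=16 (even) → k=15
k=0  a_k=17  p_k/q_k = 17/1
…
k=2  a_k=1  p_k/q_k = 35/2
k=3  a_k=1  p_k/q_k = 53/3
…
k=5  a_k=5  p_k/q_k = 493/28
k=6  a_k=3  p_k/q_k = 1567/89
k=7  a_k=1  p_k/q_k = 2060/117
k=8  a_k=2  p_k/q_k = 5687/323
…
k=10  a_k=3  p_k/q_k = 28928/1643
k=11  a_k=5  p_k/q_k = 152387/8655
…
k=14  a_k=1  p_k/q_k = 515017/29251
k=15  a_k=1  p_k/q_k = 848719/48204
fundamental: x₁=848719, y₁=48204  (since 720323940961 − 310·2323625616 = 1)

848719 48204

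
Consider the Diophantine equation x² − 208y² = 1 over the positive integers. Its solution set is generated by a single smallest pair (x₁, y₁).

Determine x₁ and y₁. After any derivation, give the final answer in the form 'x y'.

√208 → a₀=14, period (2,2,1,2,2,28); ℓ=6 even so k=5
k=0  a_k=14  p_k/q_k = 14/1
…
k=2  a_k=2  p_k/q_k = 72/5
…
k=4  a_k=2  p_k/q_k = 274/19
k=5  a_k=2  p_k/q_k = 649/45
→ (649, 45).  Check: 649²=421201, 208·45²=421200, difference 1.

649 45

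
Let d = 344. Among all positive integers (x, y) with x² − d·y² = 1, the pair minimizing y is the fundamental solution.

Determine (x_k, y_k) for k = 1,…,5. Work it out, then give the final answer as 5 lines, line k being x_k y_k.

10405 561
216528049 11674410
4505948689285 242944471539
93768792007492801 5055674441052180
1951328557169976499525 105208584875351394261

d=344: √d = [18; 1,1,4,1,3,1,4,1,1,36] (ℓ=10, even), read p_9/q_9
step 0: (18, 1)  from 18·(1,0) + (0,1)
…
step 8: (5694, 307)  from 1·(4711,254) + (983,53)
step 9: (10405, 561)  from 1·(5694,307) + (4711,254)
(x₁, y₁) = (10405, 561);  10405² − 344·561² = 1 ✓
(x_2, y_2) = (10405·10405 + 344·561·561, 10405·561 + 561·10405) = (216528049, 11674410)
(x_3, y_3) = (10405·216528049 + 344·561·11674410, 10405·11674410 + 561·216528049) = (4505948689285, 242944471539)
(x_4, y_4) = (10405·4505948689285 + 344·561·242944471539, 10405·242944471539 + 561·4505948689285) = (93768792007492801, 5055674441052180)
(x_5, y_5) = (10405·93768792007492801 + 344·561·5055674441052180, 10405·5055674441052180 + 561·93768792007492801) = (1951328557169976499525, 105208584875351394261)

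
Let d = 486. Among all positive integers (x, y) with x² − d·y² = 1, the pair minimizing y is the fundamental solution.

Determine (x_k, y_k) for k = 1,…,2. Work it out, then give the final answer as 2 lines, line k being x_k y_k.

485 22
470449 21340

√486 = [22; 22,44, …], period ℓ=2 (even) → k=1
k=0  a_k=22  p_k/q_k = 22/1
k=1  a_k=22  p_k/q_k = 485/22
(x₁, y₁) = (485, 22);  485² − 486·22² = 1 ✓
(x_2, y_2) = (485·485 + 486·22·22, 485·22 + 22·485) = (470449, 21340)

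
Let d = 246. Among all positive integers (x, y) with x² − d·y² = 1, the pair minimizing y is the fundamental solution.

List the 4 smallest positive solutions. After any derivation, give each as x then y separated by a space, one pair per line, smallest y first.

88805 5662
15772656049 1005627820
2801381440774085 178609557104538
497553357680112580801 31722843436331366360

√246 → a₀=15, period (1,2,5,1,14,1,5,2,1,30); ℓ=10 even so k=9
a_0=15:  p_0=15·1+0=15,  q_0=15·0+1=1
a_1=1:  p_1=1·15+1=16,  q_1=1·1+0=1
a_2=2:  p_2=2·16+15=47,  q_2=2·1+1=3
a_3=5:  p_3=5·47+16=251,  q_3=5·3+1=16
…
a_5=14:  p_5=14·298+251=4423,  q_5=14·19+16=282
a_6=1:  p_6=1·4423+298=4721,  q_6=1·282+19=301
a_7=5:  p_7=5·4721+4423=28028,  q_7=5·301+282=1787
a_8=2:  p_8=2·28028+4721=60777,  q_8=2·1787+301=3875
a_9=1:  p_9=1·60777+28028=88805,  q_9=1·3875+1787=5662
fundamental: x₁=88805, y₁=5662  (since 7886328025 − 246·32058244 = 1)
(88805+5662√246)^2 = 15772656049 + 1005627820√246
(88805+5662√246)^3 = 2801381440774085 + 178609557104538√246
(88805+5662√246)^4 = 497553357680112580801 + 31722843436331366360√246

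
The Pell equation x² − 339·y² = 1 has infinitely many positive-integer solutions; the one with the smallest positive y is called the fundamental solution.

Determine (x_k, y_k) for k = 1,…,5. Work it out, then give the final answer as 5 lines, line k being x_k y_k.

[18; 2,2,2,1,17,1,2,2,2,36] for √339; ℓ=10 ⇒ convergent index 9
step 0: (18, 1)  from 18·(1,0) + (0,1)
step 1: (37, 2)  from 2·(18,1) + (1,0)
step 2: (92, 5)  from 2·(37,2) + (18,1)
…
step 8: (40359, 2192)  from 2·(17252,937) + (5855,318)
step 9: (97970, 5321)  from 2·(40359,2192) + (17252,937)
(x₁, y₁) = (97970, 5321);  97970² − 339·5321² = 1 ✓
n=2: (97970,5321)∘(97970,5321) = (97970·97970+339·5321·5321, 97970·5321+5321·97970) = (19196241799,1042596740)
n=3: (19196241799,1042596740)∘(97970,5321) = (97970·19196241799+339·5321·1042596740, 97970·1042596740+5321·19196241799) = (3761311617998090,204286405230279)
n=4: (3761311617998090,204286405230279)∘(97970,5321) = (97970·3761311617998090+339·5321·204286405230279, 97970·204286405230279+5321·3761311617998090) = (736991398411349512801,40027878239778270520)
n=5: (736991398411349512801,40027878239778270520)∘(97970,5321) = (97970·736991398411349512801+339·5321·40027878239778270520, 97970·40027878239778270520+5321·736991398411349512801) = (144406094600958511920229850,7843062462097867920458521)

97970 5321
19196241799 1042596740
3761311617998090 204286405230279
736991398411349512801 40027878239778270520
144406094600958511920229850 7843062462097867920458521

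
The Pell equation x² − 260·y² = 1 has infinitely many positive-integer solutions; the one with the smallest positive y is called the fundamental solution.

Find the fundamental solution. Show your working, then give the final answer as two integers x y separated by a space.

√260 = [16; 8,32, …], period ℓ=2 (even) → k=1
i=0: a=16 ⇒ p=16, q=1
i=1: a=8 ⇒ p=129, q=8
(x₁, y₁) = (129, 8);  129² − 260·8² = 1 ✓

129 8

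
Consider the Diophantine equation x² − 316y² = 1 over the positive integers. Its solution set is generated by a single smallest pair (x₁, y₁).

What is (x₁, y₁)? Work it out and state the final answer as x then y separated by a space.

12799 720

[17; 1,3,2,8,2,3,1,34] for √316; ℓ=8 ⇒ convergent index 7
a_0=17:  p_0=17·1+0=17,  q_0=17·0+1=1
a_1=1:  p_1=1·17+1=18,  q_1=1·1+0=1
a_2=3:  p_2=3·18+17=71,  q_2=3·1+1=4
a_3=2:  p_3=2·71+18=160,  q_3=2·4+1=9
…
a_5=2:  p_5=2·1351+160=2862,  q_5=2·76+9=161
a_6=3:  p_6=3·2862+1351=9937,  q_6=3·161+76=559
a_7=1:  p_7=1·9937+2862=12799,  q_7=1·559+161=720
(x₁, y₁) = (12799, 720);  12799² − 316·720² = 1 ✓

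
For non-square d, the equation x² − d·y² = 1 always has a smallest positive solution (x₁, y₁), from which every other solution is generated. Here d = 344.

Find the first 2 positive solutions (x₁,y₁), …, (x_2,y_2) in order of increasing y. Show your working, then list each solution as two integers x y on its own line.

d=344: √d = [18; 1,1,4,1,3,1,4,1,1,36] (ℓ=10, even), read p_9/q_9
k=0  a_k=18  p_k/q_k = 18/1
k=1  a_k=1  p_k/q_k = 19/1
k=2  a_k=1  p_k/q_k = 37/2
…
k=4  a_k=1  p_k/q_k = 204/11
k=5  a_k=3  p_k/q_k = 779/42
…
k=7  a_k=4  p_k/q_k = 4711/254
k=8  a_k=1  p_k/q_k = 5694/307
k=9  a_k=1  p_k/q_k = 10405/561
(x₁, y₁) = (10405, 561);  10405² − 344·561² = 1 ✓
k=2:  x_2 = 10405·10405+344·561·561 = 216528049,  y_2 = 10405·561+561·10405 = 11674410

10405 561
216528049 11674410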